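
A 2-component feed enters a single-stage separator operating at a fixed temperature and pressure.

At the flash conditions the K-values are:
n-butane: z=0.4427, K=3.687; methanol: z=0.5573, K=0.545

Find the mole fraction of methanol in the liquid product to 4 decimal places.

x_methanol = 0.8552

Newton iteration, V/F⁰ = 0.56:
  V/F = 0.5600: g = 0.13464, g' = -0.7172 → V/F = 0.7477
  V/F = 0.7477: g = 0.01098, g' = -0.6180 → V/F = 0.7655
  V/F = 0.7655: g = 0.00004, g' = -0.6137 → V/F = 0.7656
Converged at V/F = 0.7656.
Compositions from xᵢ = zᵢ/(1+V/F(Kᵢ−1)), yᵢ = Kᵢxᵢ:
  n-butane: x = 0.1448, y = 0.5339
  methanol: x = 0.8552, y = 0.4661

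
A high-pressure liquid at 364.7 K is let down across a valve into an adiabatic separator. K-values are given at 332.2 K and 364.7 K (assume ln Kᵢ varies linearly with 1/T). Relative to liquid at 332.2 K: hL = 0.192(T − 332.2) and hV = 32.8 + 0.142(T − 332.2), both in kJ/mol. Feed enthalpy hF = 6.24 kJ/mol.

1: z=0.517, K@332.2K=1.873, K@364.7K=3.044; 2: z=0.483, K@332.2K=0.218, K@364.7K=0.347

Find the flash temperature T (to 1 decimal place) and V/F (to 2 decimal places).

T = 335.3 K, V/F = 0.17

Adiabatic flash: solve Rachford–Rice at each trial T, then check hF = ψ·hV(T) + (1−ψ)·hL(T).
  T = 332.2 K: K = (1.873, 0.218), RR gives ψ = 0.108, H_out = 3.538 kJ/mol
  T = 364.7 K: K = (3.044, 0.347), RR gives ψ = 0.555, H_out = 23.556 kJ/mol
  T = 348.4 K: K = (2.413, 0.278), RR gives ψ = 0.374, H_out = 15.078 kJ/mol
  T = 340.3 K: K = (2.132, 0.247), RR gives ψ = 0.260, H_out = 9.975 kJ/mol
  T = 336.2 K: K = (1.998, 0.232), RR gives ψ = 0.189, H_out = 6.942 kJ/mol
  T = 334.2 K: K = (1.935, 0.225), RR gives ψ = 0.150, H_out = 5.305 kJ/mol
Linear interpolation between T = 334.2 (H_out = 5.305) and T = 336.2 (H_out = 6.942) on hF = 6.24 gives T ≈ 335.3 K, at which ψ = 0.17.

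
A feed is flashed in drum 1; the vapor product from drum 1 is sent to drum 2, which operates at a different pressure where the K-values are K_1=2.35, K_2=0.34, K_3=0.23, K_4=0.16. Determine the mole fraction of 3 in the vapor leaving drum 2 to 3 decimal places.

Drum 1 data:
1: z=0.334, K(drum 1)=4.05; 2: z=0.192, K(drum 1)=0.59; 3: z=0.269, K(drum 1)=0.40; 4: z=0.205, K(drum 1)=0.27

y_3 (drum 2) = 0.060

Drum 1:
Let ψ₁ = V/F and solve Σ zᵢ(Kᵢ−1)/(1+ψ₁(Kᵢ−1)) = 0.
Feasibility: ΣzᵢKᵢ = 1.629, Σzᵢ/Kᵢ = 1.840 — both > 1, two phases present.
Iterate (Newton) starting at ψ₁ = 0.5:
  ψ₁ = 0.500: g = -0.1618, g' = -1.007 → ψ₁ = 0.339
  ψ₁ = 0.339: g = 0.0076, g' = -1.140 → ψ₁ = 0.346
Converged at ψ₁ = 0.346.
Drum-1 compositions:
  1: x = 0.163, y = 0.658
  2: x = 0.224, y = 0.132
  3: x = 0.339, y = 0.136
  4: x = 0.274, y = 0.074
Drum-2 feed = drum-1 vapor: z₂ = (0.6581, 0.1320, 0.1358, 0.0741).
Drum 2:
Material balance + equilibrium reduce to Σ zᵢ(Kᵢ−1)/(1+ψ₂(Kᵢ−1)) = 0.
g(0) = ΣzᵢKᵢ − 1 = 0.635 and g(1) = 1 − Σzᵢ/Kᵢ = -0.722, so a root lies in (0, 1).
Newton iteration, ψ₂⁰ = 0.38:
  ψ₂ = 0.380: g = 0.2318, g' = -0.900 → ψ₂ = 0.638
  ψ₂ = 0.638: g = -0.0122, g' = -1.071 → ψ₂ = 0.626
Converged at ψ₂ = 0.626.
  1: x = 0.357, y = 0.838
  2: x = 0.225, y = 0.076
  3: x = 0.262, y = 0.060
  4: x = 0.156, y = 0.025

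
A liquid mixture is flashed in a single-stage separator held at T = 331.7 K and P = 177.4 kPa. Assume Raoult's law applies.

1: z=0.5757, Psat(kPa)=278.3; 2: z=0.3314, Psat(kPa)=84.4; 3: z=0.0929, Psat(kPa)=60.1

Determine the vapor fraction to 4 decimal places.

ψ = 0.2906

Raoult's law: Kᵢ = Pᵢˢᵃᵗ/P = Pᵢˢᵃᵗ/177.4.
  K_1 = 278.3/177.4 = 1.568771, K_2 = 84.4/177.4 = 0.475761, K_3 = 60.1/177.4 = 0.338782
Let ψ = V/F and solve Σ zᵢ(Kᵢ−1)/(1+ψ(Kᵢ−1)) = 0.
Check two-phase: ΣzᵢKᵢ = 1.0923 > 1 and Σzᵢ/Kᵢ = 1.3378 > 1, so g(0) = 0.0923 > 0 and g(1) = -0.3378 < 0.
Newton iteration, ψ⁰ = 0.5:
  ψ = 0.5000: g = -0.07227, g' = -0.3708 → ψ = 0.3051
  ψ = 0.3051: g = -0.00474, g' = -0.3280 → ψ = 0.2906
Converged at ψ = 0.2906.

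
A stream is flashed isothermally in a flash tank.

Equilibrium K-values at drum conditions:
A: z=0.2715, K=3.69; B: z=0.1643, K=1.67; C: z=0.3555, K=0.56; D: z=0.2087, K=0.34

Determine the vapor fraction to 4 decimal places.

Let ψ = V/F and solve Σ zᵢ(Kᵢ−1)/(1+ψ(Kᵢ−1)) = 0.
Check two-phase: ΣzᵢKᵢ = 1.5463 > 1 and Σzᵢ/Kᵢ = 1.4206 > 1, so g(0) = 0.5463 > 0 and g(1) = -0.4206 < 0.
Newton iteration, ψ⁰ = 0.5:
  ψ = 0.5000: g = -0.01222, g' = -0.7143 → ψ = 0.4829
  ψ = 0.4829: g = 0.00005, g' = -0.7206 → ψ = 0.4830
Converged at ψ = 0.4830.

ψ = 0.4830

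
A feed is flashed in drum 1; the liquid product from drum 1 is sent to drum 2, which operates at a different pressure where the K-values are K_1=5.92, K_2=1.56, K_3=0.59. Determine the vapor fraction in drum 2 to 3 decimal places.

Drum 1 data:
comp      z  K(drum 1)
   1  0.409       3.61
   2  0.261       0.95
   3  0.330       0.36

V/F (drum 2) = 0.558

Drum 1:
Rachford–Rice: g(ψ₁) = Σ zᵢ(Kᵢ−1)/(1+ψ₁(Kᵢ−1)) = 0.
Check two-phase: ΣzᵢKᵢ = 1.843 > 1 and Σzᵢ/Kᵢ = 1.305 > 1, so g(0) = 0.843 > 0 and g(1) = -0.305 < 0.
Iterate (Newton) starting at ψ₁ = 0.5:
  ψ₁ = 0.500: g = 0.1391, g' = -0.817 → ψ₁ = 0.670
  ψ₁ = 0.670: g = 0.0049, g' = -0.784 → ψ₁ = 0.677
Converged at ψ₁ = 0.677.
Drum-1 compositions:
  1: x = 0.148, y = 0.534
  2: x = 0.270, y = 0.257
  3: x = 0.582, y = 0.210
Drum-2 feed = drum-1 liquid: z₂ = (0.1479, 0.2701, 0.5820).
Drum 2:
Let ψ₂ = V/F and solve Σ zᵢ(Kᵢ−1)/(1+ψ₂(Kᵢ−1)) = 0.
g(0) = ΣzᵢKᵢ − 1 = 0.640 and g(1) = 1 − Σzᵢ/Kᵢ = -0.185, so a root lies in (0, 1).
Iterate (Newton) starting at ψ₂ = 0.5:
  ψ₂ = 0.500: g = 0.0283, g' = -0.506 → ψ₂ = 0.556
  ψ₂ = 0.556: g = 0.0010, g' = -0.470 → ψ₂ = 0.558
Converged at ψ₂ = 0.558.
  1: x = 0.039, y = 0.234
  2: x = 0.206, y = 0.321
  3: x = 0.755, y = 0.445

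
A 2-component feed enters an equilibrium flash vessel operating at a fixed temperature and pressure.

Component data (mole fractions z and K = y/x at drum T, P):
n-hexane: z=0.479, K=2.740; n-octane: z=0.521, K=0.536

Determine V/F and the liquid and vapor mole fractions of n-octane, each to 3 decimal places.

Rachford–Rice: g(V/F) = Σ zᵢ(Kᵢ−1)/(1+V/F(Kᵢ−1)) = 0.
Feasibility: ΣzᵢKᵢ = 1.592, Σzᵢ/Kᵢ = 1.147 — both > 1, two phases present.
Binary case is linear: z₁(K₁−1)(1+V/F(K₂−1)) + z₂(K₂−1)(1+V/F(K₁−1)) = 0
⇒ V/F = [z₁(K₁−1)+z₂(K₂−1)] / [−(K₁−1)(K₂−1)] = 0.5917/0.8074 = 0.733
Compositions from xᵢ = zᵢ/(1+V/F(Kᵢ−1)), yᵢ = Kᵢxᵢ:
  n-hexane: x = 0.211, y = 0.577
  n-octane: x = 0.789, y = 0.423

V/F = 0.733, x_n-octane = 0.789, y_n-octane = 0.423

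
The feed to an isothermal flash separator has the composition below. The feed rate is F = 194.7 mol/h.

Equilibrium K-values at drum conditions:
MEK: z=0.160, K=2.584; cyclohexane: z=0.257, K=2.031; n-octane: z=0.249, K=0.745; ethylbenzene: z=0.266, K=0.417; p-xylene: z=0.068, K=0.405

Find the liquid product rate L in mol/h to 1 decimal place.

Material balance + equilibrium reduce to Σ zᵢ(Kᵢ−1)/(1+ψ(Kᵢ−1)) = 0.
g(0) = ΣzᵢKᵢ − 1 = 0.259 and g(1) = 1 − Σzᵢ/Kᵢ = -0.328, so a root lies in (0, 1).
Newton iteration, ψ⁰ = 0.5:
  ψ = 0.500: g = -0.0330, g' = -0.494 → ψ = 0.433
Converged at ψ = 0.433.
Then V = ψ·F = 0.4334·194.7 = 84.4 mol/h and L = F − V = 110.3 mol/h.

L = 110.3 mol/h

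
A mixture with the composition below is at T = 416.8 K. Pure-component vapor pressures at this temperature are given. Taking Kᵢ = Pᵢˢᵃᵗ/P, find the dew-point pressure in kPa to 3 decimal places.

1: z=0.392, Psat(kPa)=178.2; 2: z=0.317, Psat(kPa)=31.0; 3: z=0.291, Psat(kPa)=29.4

Pdew = 44.796 kPa

At the dew point ψ → 1, so Σzᵢ/Kᵢ = 1 with Kᵢ = Pᵢˢᵃᵗ/P ⇒ 1/P = Σzᵢ/Pᵢˢᵃᵗ.
1/P = 0.392/178.2 + 0.317/31.0 + 0.291/29.4 = 0.022324 ⇒ P = 44.796 kPa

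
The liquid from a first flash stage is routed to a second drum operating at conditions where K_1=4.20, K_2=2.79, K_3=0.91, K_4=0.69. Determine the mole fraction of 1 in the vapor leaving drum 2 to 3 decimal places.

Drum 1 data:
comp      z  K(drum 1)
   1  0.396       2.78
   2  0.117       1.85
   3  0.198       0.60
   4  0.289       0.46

Drum 1:
Rachford–Rice: g(ψ₁) = Σ zᵢ(Kᵢ−1)/(1+ψ₁(Kᵢ−1)) = 0.
Check two-phase: ΣzᵢKᵢ = 1.569 > 1 and Σzᵢ/Kᵢ = 1.164 > 1, so g(0) = 0.569 > 0 and g(1) = -0.164 < 0.
Newton iteration, ψ₁⁰ = 0.65:
  ψ₁ = 0.650: g = 0.0434, g' = -0.563 → ψ₁ = 0.727
Converged at ψ₁ = 0.727.
Drum-1 compositions:
  1: x = 0.173, y = 0.480
  2: x = 0.072, y = 0.134
  3: x = 0.279, y = 0.168
  4: x = 0.476, y = 0.219
Drum-2 feed = drum-1 liquid: z₂ = (0.1726, 0.0723, 0.2792, 0.4759).
Drum 2:
Material balance + equilibrium reduce to Σ zᵢ(Kᵢ−1)/(1+ψ₂(Kᵢ−1)) = 0.
Check two-phase: ΣzᵢKᵢ = 1.509 > 1 and Σzᵢ/Kᵢ = 1.064 > 1, so g(0) = 0.509 > 0 and g(1) = -0.064 < 0.
Newton iteration, ψ₂⁰ = 0.5:
  ψ₂ = 0.500: g = 0.0798, g' = -0.392 → ψ₂ = 0.703
  ψ₂ = 0.703: g = 0.0117, g' = -0.290 → ψ₂ = 0.744
  ψ₂ = 0.744: g = 0.0003, g' = -0.277 → ψ₂ = 0.745
Converged at ψ₂ = 0.745.
  1: x = 0.051, y = 0.214
  2: x = 0.031, y = 0.086
  3: x = 0.299, y = 0.272
  4: x = 0.619, y = 0.427

y_1 (drum 2) = 0.214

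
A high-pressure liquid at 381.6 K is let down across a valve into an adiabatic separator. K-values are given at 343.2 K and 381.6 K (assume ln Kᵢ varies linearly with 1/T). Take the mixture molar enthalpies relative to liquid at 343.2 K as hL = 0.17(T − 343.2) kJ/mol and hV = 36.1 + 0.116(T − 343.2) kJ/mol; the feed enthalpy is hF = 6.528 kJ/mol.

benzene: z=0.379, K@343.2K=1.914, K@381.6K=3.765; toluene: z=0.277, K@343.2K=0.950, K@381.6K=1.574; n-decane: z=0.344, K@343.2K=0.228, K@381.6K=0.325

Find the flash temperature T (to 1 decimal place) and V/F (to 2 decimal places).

Adiabatic flash: solve Rachford–Rice at each trial T, then check hF = ψ·hV(T) + (1−ψ)·hL(T).
  T = 343.2 K: K = (1.914, 0.950, 0.228), RR gives ψ = 0.131, H_out = 4.727 kJ/mol
  T = 381.6 K: K = (3.765, 1.574, 0.325), RR gives ψ = 0.732, H_out = 31.418 kJ/mol
  T = 362.4 K: K = (2.733, 1.239, 0.275), RR gives ψ = 0.525, H_out = 21.669 kJ/mol
  T = 352.8 K: K = (2.298, 1.089, 0.251), RR gives ψ = 0.370, H_out = 14.784 kJ/mol
  T = 348.0 K: K = (2.100, 1.018, 0.239), RR gives ψ = 0.265, H_out = 10.317 kJ/mol
  T = 345.6 K: K = (2.005, 0.984, 0.234), RR gives ψ = 0.203, H_out = 7.694 kJ/mol
  T = 344.4 K: K = (1.959, 0.967, 0.231), RR gives ψ = 0.168, H_out = 6.258 kJ/mol
Linear interpolation between T = 344.4 (H_out = 6.258) and T = 345.6 (H_out = 7.694) on hF = 6.528 gives T ≈ 344.6 K, at which ψ = 0.17.

T = 344.6 K, V/F = 0.17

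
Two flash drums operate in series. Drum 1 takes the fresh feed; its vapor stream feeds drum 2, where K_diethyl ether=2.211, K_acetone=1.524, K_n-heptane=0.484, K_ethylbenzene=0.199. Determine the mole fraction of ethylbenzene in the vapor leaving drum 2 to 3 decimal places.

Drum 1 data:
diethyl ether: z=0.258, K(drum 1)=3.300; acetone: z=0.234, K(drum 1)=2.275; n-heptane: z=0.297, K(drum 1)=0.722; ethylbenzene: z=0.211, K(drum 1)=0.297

y_ethylbenzene (drum 2) = 0.042

Drum 1:
Rachford–Rice: g(ψ₁) = Σ zᵢ(Kᵢ−1)/(1+ψ₁(Kᵢ−1)) = 0.
g(0) = ΣzᵢKᵢ − 1 = 0.661 and g(1) = 1 − Σzᵢ/Kᵢ = -0.303, so a root lies in (0, 1).
Newton iteration, ψ₁⁰ = 0.4:
  ψ₁ = 0.400: g = 0.2074, g' = -0.768 → ψ₁ = 0.670
  ψ₁ = 0.670: g = 0.0125, g' = -0.729 → ψ₁ = 0.687
Converged at ψ₁ = 0.687.
Drum-1 compositions:
  diethyl ether: x = 0.100, y = 0.330
  acetone: x = 0.125, y = 0.284
  n-heptane: x = 0.367, y = 0.265
  ethylbenzene: x = 0.408, y = 0.121
Drum-2 feed = drum-1 vapor: z₂ = (0.3300, 0.2838, 0.2651, 0.1212).
Drum 2:
Let ψ₂ = V/F and solve Σ zᵢ(Kᵢ−1)/(1+ψ₂(Kᵢ−1)) = 0.
g(0) = ΣzᵢKᵢ − 1 = 0.314 and g(1) = 1 − Σzᵢ/Kᵢ = -0.492, so a root lies in (0, 1).
Newton–Raphson from ψ₂ = 0.5:
  ψ₂ = 0.500: g = 0.0204, g' = -0.581 → ψ₂ = 0.535
Converged at ψ₂ = 0.535.
  diethyl ether: x = 0.200, y = 0.443
  acetone: x = 0.222, y = 0.338
  n-heptane: x = 0.366, y = 0.177
  ethylbenzene: x = 0.212, y = 0.042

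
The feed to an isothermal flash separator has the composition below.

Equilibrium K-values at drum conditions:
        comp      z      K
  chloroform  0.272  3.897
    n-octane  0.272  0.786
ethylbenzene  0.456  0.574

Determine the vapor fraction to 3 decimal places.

ψ = 0.519

Rachford–Rice: g(ψ) = Σ zᵢ(Kᵢ−1)/(1+ψ(Kᵢ−1)) = 0.
Check two-phase: ΣzᵢKᵢ = 1.536 > 1 and Σzᵢ/Kᵢ = 1.210 > 1, so g(0) = 0.536 > 0 and g(1) = -0.210 < 0.
Newton iteration, ψ⁰ = 0.5:
  ψ = 0.500: g = 0.0098, g' = -0.530 → ψ = 0.519
Converged at ψ = 0.519.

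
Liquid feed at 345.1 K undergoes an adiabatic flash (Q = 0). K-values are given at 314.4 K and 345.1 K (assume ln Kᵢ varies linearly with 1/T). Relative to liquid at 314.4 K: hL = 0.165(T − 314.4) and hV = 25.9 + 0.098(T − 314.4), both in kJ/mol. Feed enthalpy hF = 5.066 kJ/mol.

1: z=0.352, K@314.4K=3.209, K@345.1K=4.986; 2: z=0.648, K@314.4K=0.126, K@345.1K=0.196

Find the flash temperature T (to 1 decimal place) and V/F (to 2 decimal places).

T = 321.1 K, V/F = 0.16

Adiabatic flash: solve Rachford–Rice at each trial T, then check hF = ψ·hV(T) + (1−ψ)·hL(T).
  T = 314.4 K: K = (3.209, 0.126), RR gives ψ = 0.109, H_out = 2.833 kJ/mol
  T = 345.1 K: K = (4.986, 0.196), RR gives ψ = 0.275, H_out = 11.628 kJ/mol
  T = 329.8 K: K = (4.044, 0.159), RR gives ψ = 0.206, H_out = 7.655 kJ/mol
  T = 322.1 K: K = (3.612, 0.142), RR gives ψ = 0.162, H_out = 5.387 kJ/mol
  T = 318.2 K: K = (3.405, 0.134), RR gives ψ = 0.137, H_out = 4.136 kJ/mol
  T = 320.1 K: K = (3.505, 0.138), RR gives ψ = 0.149, H_out = 4.755 kJ/mol
Linear interpolation between T = 320.1 (H_out = 4.755) and T = 322.1 (H_out = 5.387) on hF = 5.066 gives T ≈ 321.1 K, at which ψ = 0.16.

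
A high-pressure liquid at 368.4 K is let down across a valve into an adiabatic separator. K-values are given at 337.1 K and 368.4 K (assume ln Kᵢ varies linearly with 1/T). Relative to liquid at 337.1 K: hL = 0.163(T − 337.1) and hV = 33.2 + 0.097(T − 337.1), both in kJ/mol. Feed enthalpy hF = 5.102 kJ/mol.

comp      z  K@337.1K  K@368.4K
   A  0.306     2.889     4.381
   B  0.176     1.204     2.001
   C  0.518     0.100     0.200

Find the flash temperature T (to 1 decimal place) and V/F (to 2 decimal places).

Adiabatic flash: solve Rachford–Rice at each trial T, then check hF = ψ·hV(T) + (1−ψ)·hL(T).
  T = 337.1 K: K = (2.889, 1.204, 0.100), RR gives ψ = 0.107, H_out = 3.555 kJ/mol
  T = 368.4 K: K = (4.381, 2.001, 0.200), RR gives ψ = 0.370, H_out = 16.612 kJ/mol
  T = 352.8 K: K = (3.593, 1.571, 0.144), RR gives ψ = 0.254, H_out = 10.714 kJ/mol
  T = 345.0 K: K = (3.232, 1.381, 0.121), RR gives ψ = 0.186, H_out = 7.379 kJ/mol
  T = 341.1 K: K = (3.060, 1.291, 0.110), RR gives ψ = 0.149, H_out = 5.559 kJ/mol
  T = 339.1 K: K = (2.974, 1.247, 0.105), RR gives ψ = 0.129, H_out = 4.576 kJ/mol
Linear interpolation between T = 339.1 (H_out = 4.576) and T = 341.1 (H_out = 5.559) on hF = 5.102 gives T ≈ 340.2 K, at which ψ = 0.14.

T = 340.2 K, V/F = 0.14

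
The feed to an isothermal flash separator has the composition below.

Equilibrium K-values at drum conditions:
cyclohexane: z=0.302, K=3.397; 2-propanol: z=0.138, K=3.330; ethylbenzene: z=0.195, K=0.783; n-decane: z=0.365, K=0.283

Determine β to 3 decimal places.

β = 0.523

Let β = V/F and solve Σ zᵢ(Kᵢ−1)/(1+β(Kᵢ−1)) = 0.
Feasibility: ΣzᵢKᵢ = 1.741, Σzᵢ/Kᵢ = 1.669 — both > 1, two phases present.
Newton–Raphson from β = 0.5:
  β = 0.500: g = 0.0224, g' = -0.986 → β = 0.523
Converged at β = 0.523.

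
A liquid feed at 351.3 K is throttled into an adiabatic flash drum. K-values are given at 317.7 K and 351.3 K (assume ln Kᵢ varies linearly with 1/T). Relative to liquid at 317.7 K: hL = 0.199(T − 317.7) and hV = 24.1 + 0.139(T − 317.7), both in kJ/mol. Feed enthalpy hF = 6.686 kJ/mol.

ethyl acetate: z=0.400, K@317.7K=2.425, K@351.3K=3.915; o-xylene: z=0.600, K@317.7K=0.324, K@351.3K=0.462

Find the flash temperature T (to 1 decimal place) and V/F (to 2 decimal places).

Adiabatic flash: solve Rachford–Rice at each trial T, then check hF = ψ·hV(T) + (1−ψ)·hL(T).
  T = 317.7 K: K = (2.425, 0.324), RR gives ψ = 0.171, H_out = 4.113 kJ/mol
  T = 351.3 K: K = (3.915, 0.462), RR gives ψ = 0.538, H_out = 18.560 kJ/mol
  T = 334.5 K: K = (3.118, 0.390), RR gives ψ = 0.373, H_out = 11.954 kJ/mol
  T = 326.1 K: K = (2.759, 0.356), RR gives ψ = 0.280, H_out = 8.290 kJ/mol
  T = 321.9 K: K = (2.589, 0.340), RR gives ψ = 0.228, H_out = 6.284 kJ/mol
  T = 324.0 K: K = (2.673, 0.348), RR gives ψ = 0.255, H_out = 7.305 kJ/mol
Linear interpolation between T = 321.9 (H_out = 6.284) and T = 324.0 (H_out = 7.305) on hF = 6.686 gives T ≈ 322.7 K, at which ψ = 0.24.

T = 322.7 K, V/F = 0.24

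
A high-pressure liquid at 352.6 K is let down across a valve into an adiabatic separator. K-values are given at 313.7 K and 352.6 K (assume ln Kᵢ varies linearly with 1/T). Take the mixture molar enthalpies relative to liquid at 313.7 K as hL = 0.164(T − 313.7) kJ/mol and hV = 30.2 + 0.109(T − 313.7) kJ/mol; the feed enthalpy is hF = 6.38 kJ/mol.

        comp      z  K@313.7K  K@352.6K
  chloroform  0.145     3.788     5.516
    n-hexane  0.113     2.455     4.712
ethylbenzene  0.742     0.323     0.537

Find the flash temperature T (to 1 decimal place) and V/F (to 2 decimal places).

Adiabatic flash: solve Rachford–Rice at each trial T, then check hF = ψ·hV(T) + (1−ψ)·hL(T).
  T = 313.7 K: K = (3.788, 2.455, 0.323), RR gives ψ = 0.042, H_out = 1.264 kJ/mol
  T = 352.6 K: K = (5.516, 4.712, 0.537), RR gives ψ = 0.378, H_out = 16.987 kJ/mol
  T = 333.1 K: K = (4.619, 3.464, 0.422), RR gives ψ = 0.205, H_out = 9.157 kJ/mol
  T = 323.4 K: K = (4.195, 2.931, 0.371), RR gives ψ = 0.125, H_out = 5.304 kJ/mol
  T = 328.2 K: K = (4.403, 3.187, 0.396), RR gives ψ = 0.165, H_out = 7.225 kJ/mol
  T = 325.8 K: K = (4.299, 3.058, 0.383), RR gives ψ = 0.145, H_out = 6.269 kJ/mol
Linear interpolation between T = 325.8 (H_out = 6.269) and T = 328.2 (H_out = 7.225) on hF = 6.38 gives T ≈ 326.1 K, at which ψ = 0.15.

T = 326.1 K, V/F = 0.15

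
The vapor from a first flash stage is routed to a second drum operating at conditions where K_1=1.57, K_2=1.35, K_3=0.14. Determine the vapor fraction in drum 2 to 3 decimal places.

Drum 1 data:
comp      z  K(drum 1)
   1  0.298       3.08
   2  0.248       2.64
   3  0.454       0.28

V/F (drum 2) = 0.495

Drum 1:
Rachford–Rice: g(ψ₁) = Σ zᵢ(Kᵢ−1)/(1+ψ₁(Kᵢ−1)) = 0.
g(0) = ΣzᵢKᵢ − 1 = 0.700 and g(1) = 1 − Σzᵢ/Kᵢ = -0.812, so a root lies in (0, 1).
Iterate (Newton) starting at ψ₁ = 0.38:
  ψ₁ = 0.380: g = 0.1468, g' = -1.101 → ψ₁ = 0.513
  ψ₁ = 0.513: g = 0.0021, g' = -1.090 → ψ₁ = 0.515
Converged at ψ₁ = 0.515.
Drum-1 compositions:
  1: x = 0.144, y = 0.443
  2: x = 0.134, y = 0.355
  3: x = 0.722, y = 0.202
Drum-2 feed = drum-1 vapor: z₂ = (0.4430, 0.3549, 0.2021).
Drum 2:
Newton–Raphson from ψ₂ = 0.5:
  ψ₂ = 0.500: g = -0.0027, g' = -0.579 → ψ₂ = 0.495
Converged at ψ₂ = 0.495.
  1: x = 0.345, y = 0.542
  2: x = 0.302, y = 0.408
  3: x = 0.352, y = 0.049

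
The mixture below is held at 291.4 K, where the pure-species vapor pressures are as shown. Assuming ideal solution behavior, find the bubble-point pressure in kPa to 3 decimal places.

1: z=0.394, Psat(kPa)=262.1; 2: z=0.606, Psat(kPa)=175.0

Pbub = 209.317 kPa

At the bubble point ψ → 0, so ΣzᵢKᵢ = 1 with Kᵢ = Pᵢˢᵃᵗ/P ⇒ P = ΣzᵢPᵢˢᵃᵗ.
P = 0.394·262.1 + 0.606·175.0 = 209.317 kPa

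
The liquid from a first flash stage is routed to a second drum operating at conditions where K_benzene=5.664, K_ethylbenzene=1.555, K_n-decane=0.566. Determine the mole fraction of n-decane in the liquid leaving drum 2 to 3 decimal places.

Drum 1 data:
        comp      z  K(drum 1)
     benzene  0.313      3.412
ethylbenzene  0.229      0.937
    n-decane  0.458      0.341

x_n-decane (drum 2) = 0.768

Drum 1:
Let ψ₁ = V/F and solve Σ zᵢ(Kᵢ−1)/(1+ψ₁(Kᵢ−1)) = 0.
Check two-phase: ΣzᵢKᵢ = 1.439 > 1 and Σzᵢ/Kᵢ = 1.679 > 1, so g(0) = 0.439 > 0 and g(1) = -0.679 < 0.
Newton–Raphson from ψ₁ = 0.5:
  ψ₁ = 0.500: g = -0.1228, g' = -0.818 → ψ₁ = 0.350
  ψ₁ = 0.350: g = 0.0025, g' = -0.873 → ψ₁ = 0.353
Converged at ψ₁ = 0.353.
Drum-1 compositions:
  benzene: x = 0.169, y = 0.577
  ethylbenzene: x = 0.234, y = 0.219
  n-decane: x = 0.597, y = 0.203
Drum-2 feed = drum-1 liquid: z₂ = (0.1691, 0.2342, 0.5967).
Drum 2:
Let ψ₂ = V/F and solve Σ zᵢ(Kᵢ−1)/(1+ψ₂(Kᵢ−1)) = 0.
Feasibility: ΣzᵢKᵢ = 1.660, Σzᵢ/Kᵢ = 1.235 — both > 1, two phases present.
Newton–Raphson from ψ₂ = 0.67:
  ψ₂ = 0.670: g = -0.0791, g' = -0.478 → ψ₂ = 0.504
  ψ₂ = 0.504: g = 0.0053, g' = -0.556 → ψ₂ = 0.514
Converged at ψ₂ = 0.514.
  benzene: x = 0.050, y = 0.282
  ethylbenzene: x = 0.182, y = 0.283
  n-decane: x = 0.768, y = 0.435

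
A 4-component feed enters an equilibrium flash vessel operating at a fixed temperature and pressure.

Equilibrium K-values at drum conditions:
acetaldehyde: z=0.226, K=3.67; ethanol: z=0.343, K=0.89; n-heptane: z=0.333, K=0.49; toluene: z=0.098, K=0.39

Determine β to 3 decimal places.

β = 0.334

Rachford–Rice: g(β) = Σ zᵢ(Kᵢ−1)/(1+β(Kᵢ−1)) = 0.
Feasibility: ΣzᵢKᵢ = 1.336, Σzᵢ/Kᵢ = 1.378 — both > 1, two phases present.
Newton–Raphson from β = 0.5:
  β = 0.500: g = -0.0955, g' = -0.532 → β = 0.320
  β = 0.320: g = 0.0088, g' = -0.652 → β = 0.334
Converged at β = 0.334.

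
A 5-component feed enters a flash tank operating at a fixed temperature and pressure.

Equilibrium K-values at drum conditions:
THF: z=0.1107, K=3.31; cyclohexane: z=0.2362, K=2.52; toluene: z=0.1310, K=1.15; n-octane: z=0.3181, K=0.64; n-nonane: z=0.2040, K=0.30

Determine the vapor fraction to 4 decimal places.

Material balance + equilibrium reduce to Σ zᵢ(Kᵢ−1)/(1+ψ(Kᵢ−1)) = 0.
Feasibility: ΣzᵢKᵢ = 1.3771, Σzᵢ/Kᵢ = 1.4181 — both > 1, two phases present.
Iterate (Newton) starting at ψ = 0.5:
  ψ = 0.5000: g = -0.01841, g' = -0.6038 → ψ = 0.4695
Converged at ψ = 0.4695.

ψ = 0.4695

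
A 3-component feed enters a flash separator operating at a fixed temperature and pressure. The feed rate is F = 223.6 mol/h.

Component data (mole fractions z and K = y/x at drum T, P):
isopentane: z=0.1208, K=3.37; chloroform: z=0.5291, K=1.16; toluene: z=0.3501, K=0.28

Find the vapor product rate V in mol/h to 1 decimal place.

Material balance + equilibrium reduce to Σ zᵢ(Kᵢ−1)/(1+ψ(Kᵢ−1)) = 0.
Check two-phase: ΣzᵢKᵢ = 1.1189 > 1 and Σzᵢ/Kᵢ = 1.7423 > 1, so g(0) = 0.1189 > 0 and g(1) = -0.7423 < 0.
Iterate (Newton) starting at ψ = 0.5:
  ψ = 0.5000: g = -0.18445, g' = -0.5968 → ψ = 0.1910
  ψ = 0.1910: g = -0.01301, g' = -0.5783 → ψ = 0.1685
  ψ = 0.1685: g = 0.00018, g' = -0.5945 → ψ = 0.1688
Converged at ψ = 0.1688.
Then V = ψ·F = 0.1688·223.6 = 37.7 mol/h and L = F − V = 185.9 mol/h.

V = 37.7 mol/h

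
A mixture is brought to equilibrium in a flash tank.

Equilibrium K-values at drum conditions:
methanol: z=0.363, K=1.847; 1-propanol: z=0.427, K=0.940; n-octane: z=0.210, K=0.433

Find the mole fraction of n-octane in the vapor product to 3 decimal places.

y_n-octane = 0.136

Newton iteration, ψ⁰ = 0.65:
  ψ = 0.650: g = -0.0169, g' = -0.279 → ψ = 0.589
  ψ = 0.589: g = -0.0003, g' = -0.270 → ψ = 0.588
Converged at ψ = 0.588.
Compositions from xᵢ = zᵢ/(1+ψ(Kᵢ−1)), yᵢ = Kᵢxᵢ:
  methanol: x = 0.242, y = 0.447
  1-propanol: x = 0.443, y = 0.416
  n-octane: x = 0.315, y = 0.136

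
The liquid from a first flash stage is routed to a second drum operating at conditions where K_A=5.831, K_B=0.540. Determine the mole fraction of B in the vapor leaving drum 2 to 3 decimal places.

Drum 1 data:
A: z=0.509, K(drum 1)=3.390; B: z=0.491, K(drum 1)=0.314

Drum 1:
Material balance + equilibrium reduce to Σ zᵢ(Kᵢ−1)/(1+ψ₁(Kᵢ−1)) = 0.
Check two-phase: ΣzᵢKᵢ = 1.880 > 1 and Σzᵢ/Kᵢ = 1.714 > 1, so g(0) = 0.880 > 0 and g(1) = -0.714 < 0.
Iterate (Newton) starting at ψ₁ = 0.45:
  ψ₁ = 0.450: g = 0.0989, g' = -1.158 → ψ₁ = 0.535
  ψ₁ = 0.535: g = 0.0013, g' = -1.137 → ψ₁ = 0.537
Converged at ψ₁ = 0.537.
Drum-1 compositions:
  A: x = 0.223, y = 0.756
  B: x = 0.777, y = 0.244
Drum-2 feed = drum-1 liquid: z₂ = (0.2230, 0.7770).
Drum 2:
Let ψ₂ = V/F and solve Σ zᵢ(Kᵢ−1)/(1+ψ₂(Kᵢ−1)) = 0.
g(0) = ΣzᵢKᵢ − 1 = 0.720 and g(1) = 1 − Σzᵢ/Kᵢ = -0.477, so a root lies in (0, 1).
Binary case is linear: z₁(K₁−1)(1+ψ₂(K₂−1)) + z₂(K₂−1)(1+ψ₂(K₁−1)) = 0
⇒ ψ₂ = [z₁(K₁−1)+z₂(K₂−1)] / [−(K₁−1)(K₂−1)] = 0.7200/2.2223 = 0.324
  A: x = 0.087, y = 0.507
  B: x = 0.913, y = 0.493

y_B (drum 2) = 0.493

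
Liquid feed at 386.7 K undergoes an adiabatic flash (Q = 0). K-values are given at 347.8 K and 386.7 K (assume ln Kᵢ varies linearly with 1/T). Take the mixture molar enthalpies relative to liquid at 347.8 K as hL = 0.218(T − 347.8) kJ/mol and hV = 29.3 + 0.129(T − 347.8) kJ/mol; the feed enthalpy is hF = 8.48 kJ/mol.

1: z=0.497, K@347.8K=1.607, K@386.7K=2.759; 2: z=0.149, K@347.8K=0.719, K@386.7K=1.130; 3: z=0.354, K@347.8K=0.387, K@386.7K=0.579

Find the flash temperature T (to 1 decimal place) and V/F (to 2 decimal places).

T = 351.3 K, V/F = 0.27

Adiabatic flash: solve Rachford–Rice at each trial T, then check hF = ψ·hV(T) + (1−ψ)·hL(T).
  T = 347.8 K: K = (1.607, 0.719, 0.387), RR gives ψ = 0.131, H_out = 3.842 kJ/mol
  T = 386.7 K: K = (2.759, 1.130, 0.579), RR gives ψ = 1.000, H_out = 34.318 kJ/mol
  T = 367.2 K: K = (2.135, 0.912, 0.478), RR gives ψ = 0.721, H_out = 24.108 kJ/mol
  T = 357.5 K: K = (1.859, 0.812, 0.431), RR gives ψ = 0.467, H_out = 15.398 kJ/mol
  T = 352.6 K: K = (1.729, 0.764, 0.409), RR gives ψ = 0.314, H_out = 10.100 kJ/mol
  T = 350.2 K: K = (1.667, 0.741, 0.398), RR gives ψ = 0.227, H_out = 7.138 kJ/mol
Linear interpolation between T = 350.2 (H_out = 7.138) and T = 352.6 (H_out = 10.100) on hF = 8.48 gives T ≈ 351.3 K, at which ψ = 0.27.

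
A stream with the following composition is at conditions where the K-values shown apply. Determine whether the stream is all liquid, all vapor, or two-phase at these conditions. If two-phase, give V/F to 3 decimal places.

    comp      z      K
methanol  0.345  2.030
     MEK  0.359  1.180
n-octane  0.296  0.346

ΣzᵢKᵢ = 1.226; Σzᵢ/Kᵢ = 1.330.
Both exceed 1, so a two-phase solution exists.
Material balance + equilibrium reduce to Σ zᵢ(Kᵢ−1)/(1+ψ(Kᵢ−1)) = 0.
Iterate (Newton) starting at ψ = 0.5:
  ψ = 0.500: g = 0.0062, g' = -0.449 → ψ = 0.514
Converged at ψ = 0.514.

two-phase, V/F = 0.514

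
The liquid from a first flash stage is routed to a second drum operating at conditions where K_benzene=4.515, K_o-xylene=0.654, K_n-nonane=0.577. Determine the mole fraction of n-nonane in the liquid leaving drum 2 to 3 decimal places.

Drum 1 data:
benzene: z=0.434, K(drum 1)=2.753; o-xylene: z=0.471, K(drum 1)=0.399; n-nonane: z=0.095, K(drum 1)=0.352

Drum 1:
Newton–Raphson from ψ₁ = 0.5:
  ψ₁ = 0.500: g = -0.0903, g' = -0.814 → ψ₁ = 0.389
  ψ₁ = 0.389: g = 0.0006, g' = -0.833 → ψ₁ = 0.390
Converged at ψ₁ = 0.390.
Drum-1 compositions:
  benzene: x = 0.258, y = 0.710
  o-xylene: x = 0.615, y = 0.245
  n-nonane: x = 0.127, y = 0.045
Drum-2 feed = drum-1 liquid: z₂ = (0.2578, 0.6151, 0.1271).
Drum 2:
Let ψ₂ = V/F and solve Σ zᵢ(Kᵢ−1)/(1+ψ₂(Kᵢ−1)) = 0.
Check two-phase: ΣzᵢKᵢ = 1.640 > 1 and Σzᵢ/Kᵢ = 1.218 > 1, so g(0) = 0.640 > 0 and g(1) = -0.218 < 0.
Newton iteration, ψ₂⁰ = 0.62:
  ψ₂ = 0.620: g = -0.0587, g' = -0.476 → ψ₂ = 0.497
  ψ₂ = 0.497: g = 0.0050, g' = -0.566 → ψ₂ = 0.506
Converged at ψ₂ = 0.506.
  benzene: x = 0.093, y = 0.419
  o-xylene: x = 0.745, y = 0.488
  n-nonane: x = 0.162, y = 0.093

x_n-nonane (drum 2) = 0.162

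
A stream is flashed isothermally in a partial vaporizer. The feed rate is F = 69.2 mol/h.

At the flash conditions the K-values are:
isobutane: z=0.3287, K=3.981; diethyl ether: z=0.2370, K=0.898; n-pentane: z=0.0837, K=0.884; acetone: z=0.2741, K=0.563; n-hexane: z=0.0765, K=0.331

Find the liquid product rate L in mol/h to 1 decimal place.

Rachford–Rice: g(β) = Σ zᵢ(Kᵢ−1)/(1+β(Kᵢ−1)) = 0.
g(0) = ΣzᵢKᵢ − 1 = 0.7750 and g(1) = 1 − Σzᵢ/Kᵢ = -0.1591, so a root lies in (0, 1).
Newton iteration, β⁰ = 0.5:
  β = 0.5000: g = 0.12748, g' = -0.6379 → β = 0.6998
  β = 0.6998: g = 0.01211, g' = -0.5406 → β = 0.7222
  β = 0.7222: g = 0.00003, g' = -0.5380 → β = 0.7223
Converged at β = 0.7223.
Then V = β·F = 0.7223·69.2 = 50.0 mol/h and L = F − V = 19.2 mol/h.

L = 19.2 mol/h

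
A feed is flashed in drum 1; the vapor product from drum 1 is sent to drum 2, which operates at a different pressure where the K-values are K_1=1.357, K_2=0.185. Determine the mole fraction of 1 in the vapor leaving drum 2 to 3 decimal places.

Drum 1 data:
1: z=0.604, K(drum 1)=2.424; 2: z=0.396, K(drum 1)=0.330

Drum 1:
Newton iteration, ψ₁⁰ = 0.39:
  ψ₁ = 0.390: g = 0.1938, g' = -0.832 → ψ₁ = 0.623
Converged at ψ₁ = 0.623.
Drum-1 compositions:
  1: x = 0.320, y = 0.776
  2: x = 0.680, y = 0.224
Drum-2 feed = drum-1 vapor: z₂ = (0.7756, 0.2244).
Drum 2:
Let ψ₂ = V/F and solve Σ zᵢ(Kᵢ−1)/(1+ψ₂(Kᵢ−1)) = 0.
Feasibility: ΣzᵢKᵢ = 1.094, Σzᵢ/Kᵢ = 1.785 — both > 1, two phases present.
Binary case is linear: z₁(K₁−1)(1+ψ₂(K₂−1)) + z₂(K₂−1)(1+ψ₂(K₁−1)) = 0
⇒ ψ₂ = [z₁(K₁−1)+z₂(K₂−1)] / [−(K₁−1)(K₂−1)] = 0.0940/0.2910 = 0.323
  1: x = 0.695, y = 0.944
  2: x = 0.305, y = 0.056

y_1 (drum 2) = 0.944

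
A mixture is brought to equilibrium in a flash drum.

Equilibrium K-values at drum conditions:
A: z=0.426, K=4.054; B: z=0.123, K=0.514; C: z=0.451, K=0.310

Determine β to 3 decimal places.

β = 0.467

Let β = V/F and solve Σ zᵢ(Kᵢ−1)/(1+β(Kᵢ−1)) = 0.
Check two-phase: ΣzᵢKᵢ = 1.930 > 1 and Σzᵢ/Kᵢ = 1.799 > 1, so g(0) = 0.930 > 0 and g(1) = -0.799 < 0.
Newton–Raphson from β = 0.64:
  β = 0.640: g = -0.2037, g' = -1.205 → β = 0.471
  β = 0.471: g = -0.0049, g' = -1.188 → β = 0.467
Converged at β = 0.467.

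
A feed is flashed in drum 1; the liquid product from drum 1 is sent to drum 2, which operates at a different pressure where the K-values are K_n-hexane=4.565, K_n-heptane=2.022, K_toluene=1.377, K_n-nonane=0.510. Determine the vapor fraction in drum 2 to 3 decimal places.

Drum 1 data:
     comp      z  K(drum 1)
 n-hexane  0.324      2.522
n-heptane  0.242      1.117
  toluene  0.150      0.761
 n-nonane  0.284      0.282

Drum 1:
Newton iteration, ψ₁⁰ = 0.67:
  ψ₁ = 0.670: g = -0.1652, g' = -0.743 → ψ₁ = 0.448
  ψ₁ = 0.448: g = -0.0204, g' = -0.597 → ψ₁ = 0.413
Converged at ψ₁ = 0.413.
Drum-1 compositions:
  n-hexane: x = 0.199, y = 0.502
  n-heptane: x = 0.231, y = 0.258
  toluene: x = 0.166, y = 0.127
  n-nonane: x = 0.404, y = 0.114
Drum-2 feed = drum-1 liquid: z₂ = (0.1989, 0.2308, 0.1664, 0.4038).
Drum 2:
Rachford–Rice: g(ψ₂) = Σ zᵢ(Kᵢ−1)/(1+ψ₂(Kᵢ−1)) = 0.
Check two-phase: ΣzᵢKᵢ = 1.810 > 1 and Σzᵢ/Kᵢ = 1.070 > 1, so g(0) = 0.810 > 0 and g(1) = -0.070 < 0.
Iterate (Newton) starting at ψ₂ = 0.5:
  ψ₂ = 0.500: g = 0.2017, g' = -0.619 → ψ₂ = 0.826
  ψ₂ = 0.826: g = 0.0232, g' = -0.521 → ψ₂ = 0.870
Converged at ψ₂ = 0.870.
  n-hexane: x = 0.048, y = 0.221
  n-heptane: x = 0.122, y = 0.247
  toluene: x = 0.125, y = 0.173
  n-nonane: x = 0.704, y = 0.359

V/F (drum 2) = 0.870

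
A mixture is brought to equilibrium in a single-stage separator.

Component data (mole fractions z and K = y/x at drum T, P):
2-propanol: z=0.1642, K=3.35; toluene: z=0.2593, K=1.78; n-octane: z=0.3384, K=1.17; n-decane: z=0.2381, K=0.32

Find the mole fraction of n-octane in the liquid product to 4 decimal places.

x_n-octane = 0.3010

Newton–Raphson from β = 0.36:
  β = 0.3600: g = 0.20676, g' = -0.5640 → β = 0.7266
  β = 0.7266: g = 0.00278, g' = -0.6259 → β = 0.7310
Converged at β = 0.7310.
Compositions from xᵢ = zᵢ/(1+β(Kᵢ−1)), yᵢ = Kᵢxᵢ:
  2-propanol: x = 0.0604, y = 0.2024
  toluene: x = 0.1651, y = 0.2939
  n-octane: x = 0.3010, y = 0.3522
  n-decane: x = 0.4735, y = 0.1515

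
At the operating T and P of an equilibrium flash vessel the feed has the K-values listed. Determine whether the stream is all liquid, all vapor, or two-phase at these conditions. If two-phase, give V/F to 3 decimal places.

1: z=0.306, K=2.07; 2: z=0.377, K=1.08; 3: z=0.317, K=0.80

ΣzᵢKᵢ = 1.294; Σzᵢ/Kᵢ = 0.893.
Since Σzᵢ/Kᵢ < 1 the mixture is above its dew point — single vapor phase.

all vapor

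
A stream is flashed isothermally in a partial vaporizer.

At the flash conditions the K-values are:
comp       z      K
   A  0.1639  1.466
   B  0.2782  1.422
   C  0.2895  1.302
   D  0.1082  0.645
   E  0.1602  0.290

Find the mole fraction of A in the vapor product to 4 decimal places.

y_A = 0.1920

Rachford–Rice: g(β) = Σ zᵢ(Kᵢ−1)/(1+β(Kᵢ−1)) = 0.
Feasibility: ΣzᵢKᵢ = 1.1291, Σzᵢ/Kᵢ = 1.2500 — both > 1, two phases present.
Newton iteration, β⁰ = 0.37:
  β = 0.3700: g = 0.04684, g' = -0.2509 → β = 0.5567
  β = 0.5567: g = -0.00539, g' = -0.3163 → β = 0.5396
  β = 0.5396: g = -0.00007, g' = -0.3082 → β = 0.5394
Converged at β = 0.5394.
Compositions from xᵢ = zᵢ/(1+β(Kᵢ−1)), yᵢ = Kᵢxᵢ:
  A: x = 0.1310, y = 0.1920
  B: x = 0.2266, y = 0.3222
  C: x = 0.2489, y = 0.3241
  D: x = 0.1338, y = 0.0863
  E: x = 0.2596, y = 0.0753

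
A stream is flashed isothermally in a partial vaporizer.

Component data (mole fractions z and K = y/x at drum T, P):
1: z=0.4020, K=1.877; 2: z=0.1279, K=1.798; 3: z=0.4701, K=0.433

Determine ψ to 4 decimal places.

ψ = 0.3864

Rachford–Rice: g(ψ) = Σ zᵢ(Kᵢ−1)/(1+ψ(Kᵢ−1)) = 0.
g(0) = ΣzᵢKᵢ − 1 = 0.1881 and g(1) = 1 − Σzᵢ/Kᵢ = -0.3710, so a root lies in (0, 1).
Newton–Raphson from ψ = 0.56:
  ψ = 0.5600: g = -0.08358, g' = -0.5024 → ψ = 0.3937
  ψ = 0.3937: g = -0.00339, g' = -0.4685 → ψ = 0.3864
Converged at ψ = 0.3864.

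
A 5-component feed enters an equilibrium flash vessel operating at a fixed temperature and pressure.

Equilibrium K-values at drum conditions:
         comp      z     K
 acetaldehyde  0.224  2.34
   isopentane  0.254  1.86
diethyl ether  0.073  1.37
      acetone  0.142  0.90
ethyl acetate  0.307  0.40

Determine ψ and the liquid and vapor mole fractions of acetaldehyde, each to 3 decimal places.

Material balance + equilibrium reduce to Σ zᵢ(Kᵢ−1)/(1+ψ(Kᵢ−1)) = 0.
Feasibility: ΣzᵢKᵢ = 1.347, Σzᵢ/Kᵢ = 1.211 — both > 1, two phases present.
Newton–Raphson from ψ = 0.5:
  ψ = 0.500: g = 0.0772, g' = -0.470 → ψ = 0.664
  ψ = 0.664: g = -0.0019, g' = -0.502 → ψ = 0.660
Converged at ψ = 0.660.
Compositions from xᵢ = zᵢ/(1+ψ(Kᵢ−1)), yᵢ = Kᵢxᵢ:
  acetaldehyde: x = 0.119, y = 0.278
  isopentane: x = 0.162, y = 0.301
  diethyl ether: x = 0.059, y = 0.080
  acetone: x = 0.152, y = 0.137
  ethyl acetate: x = 0.508, y = 0.203

ψ = 0.660, x_acetaldehyde = 0.119, y_acetaldehyde = 0.278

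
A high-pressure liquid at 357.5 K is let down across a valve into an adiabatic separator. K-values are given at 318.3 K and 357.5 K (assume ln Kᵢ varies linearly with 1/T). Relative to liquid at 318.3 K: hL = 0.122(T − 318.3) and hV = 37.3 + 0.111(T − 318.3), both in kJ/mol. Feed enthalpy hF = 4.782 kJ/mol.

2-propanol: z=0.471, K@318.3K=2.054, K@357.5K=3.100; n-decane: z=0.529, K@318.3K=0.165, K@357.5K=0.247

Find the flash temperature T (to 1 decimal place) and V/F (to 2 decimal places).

Adiabatic flash: solve Rachford–Rice at each trial T, then check hF = ψ·hV(T) + (1−ψ)·hL(T).
  T = 318.3 K: K = (2.054, 0.165), RR gives ψ = 0.062, H_out = 2.319 kJ/mol
  T = 357.5 K: K = (3.100, 0.247), RR gives ψ = 0.374, H_out = 18.556 kJ/mol
  T = 337.9 K: K = (2.554, 0.204), RR gives ψ = 0.251, H_out = 11.715 kJ/mol
  T = 328.1 K: K = (2.298, 0.184), RR gives ψ = 0.170, H_out = 7.506 kJ/mol
  T = 323.2 K: K = (2.174, 0.174), RR gives ψ = 0.120, H_out = 5.069 kJ/mol
  T = 320.8 K: K = (2.115, 0.170), RR gives ψ = 0.093, H_out = 3.767 kJ/mol
Linear interpolation between T = 320.8 (H_out = 3.767) and T = 323.2 (H_out = 5.069) on hF = 4.782 gives T ≈ 322.7 K, at which ψ = 0.11.

T = 322.7 K, V/F = 0.11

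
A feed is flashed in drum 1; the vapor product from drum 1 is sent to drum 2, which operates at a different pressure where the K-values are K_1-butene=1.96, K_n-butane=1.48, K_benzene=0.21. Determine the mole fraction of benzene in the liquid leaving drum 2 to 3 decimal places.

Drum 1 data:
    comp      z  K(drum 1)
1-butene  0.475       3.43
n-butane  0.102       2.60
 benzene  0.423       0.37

Drum 1:
Rachford–Rice: g(ψ₁) = Σ zᵢ(Kᵢ−1)/(1+ψ₁(Kᵢ−1)) = 0.
Feasibility: ΣzᵢKᵢ = 2.051, Σzᵢ/Kᵢ = 1.321 — both > 1, two phases present.
Newton iteration, ψ₁⁰ = 0.5:
  ψ₁ = 0.500: g = 0.2227, g' = -1.010 → ψ₁ = 0.721
  ψ₁ = 0.721: g = 0.0074, g' = -0.990 → ψ₁ = 0.728
Converged at ψ₁ = 0.728.
Drum-1 compositions:
  1-butene: x = 0.172, y = 0.588
  n-butane: x = 0.047, y = 0.123
  benzene: x = 0.781, y = 0.289
Drum-2 feed = drum-1 vapor: z₂ = (0.5884, 0.1225, 0.2891).
Drum 2:
Rachford–Rice: g(ψ₂) = Σ zᵢ(Kᵢ−1)/(1+ψ₂(Kᵢ−1)) = 0.
Check two-phase: ΣzᵢKᵢ = 1.395 > 1 and Σzᵢ/Kᵢ = 1.760 > 1, so g(0) = 0.395 > 0 and g(1) = -0.760 < 0.
Iterate (Newton) starting at ψ₂ = 0.31:
  ψ₂ = 0.310: g = 0.1840, g' = -0.660 → ψ₂ = 0.589
  ψ₂ = 0.589: g = -0.0204, g' = -0.869 → ψ₂ = 0.565
Converged at ψ₂ = 0.565.
  1-butene: x = 0.381, y = 0.748
  n-butane: x = 0.096, y = 0.143
  benzene: x = 0.522, y = 0.110

x_benzene (drum 2) = 0.522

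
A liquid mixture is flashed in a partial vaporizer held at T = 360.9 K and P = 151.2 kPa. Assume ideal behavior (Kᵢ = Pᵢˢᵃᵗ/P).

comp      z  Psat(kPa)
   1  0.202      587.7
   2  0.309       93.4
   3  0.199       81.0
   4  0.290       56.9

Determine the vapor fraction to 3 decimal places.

Raoult's law: Kᵢ = Pᵢˢᵃᵗ/P = Pᵢˢᵃᵗ/151.2.
  K_1 = 587.7/151.2 = 3.88690, K_2 = 93.4/151.2 = 0.61772, K_3 = 81.0/151.2 = 0.53571, K_4 = 56.9/151.2 = 0.37632
Let ψ = V/F and solve Σ zᵢ(Kᵢ−1)/(1+ψ(Kᵢ−1)) = 0.
Feasibility: ΣzᵢKᵢ = 1.192, Σzᵢ/Kᵢ = 1.694 — both > 1, two phases present.
Newton–Raphson from ψ = 0.5:
  ψ = 0.500: g = -0.2905, g' = -0.662 → ψ = 0.061
  ψ = 0.061: g = 0.0916, g' = -1.431 → ψ = 0.125
  ψ = 0.125: g = 0.0101, g' = -1.139 → ψ = 0.134
Converged at ψ = 0.134.

ψ = 0.134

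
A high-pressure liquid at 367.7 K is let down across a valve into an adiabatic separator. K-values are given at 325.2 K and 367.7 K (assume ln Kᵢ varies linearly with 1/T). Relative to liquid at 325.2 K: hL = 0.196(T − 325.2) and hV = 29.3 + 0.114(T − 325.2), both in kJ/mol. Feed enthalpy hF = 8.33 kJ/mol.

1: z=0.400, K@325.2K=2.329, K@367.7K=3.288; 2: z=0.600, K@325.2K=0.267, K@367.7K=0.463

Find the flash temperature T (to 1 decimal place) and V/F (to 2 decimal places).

Adiabatic flash: solve Rachford–Rice at each trial T, then check hF = ψ·hV(T) + (1−ψ)·hL(T).
  T = 325.2 K: K = (2.329, 0.267), RR gives ψ = 0.094, H_out = 2.761 kJ/mol
  T = 367.7 K: K = (3.288, 0.463), RR gives ψ = 0.483, H_out = 20.789 kJ/mol
  T = 346.4 K: K = (2.796, 0.357), RR gives ψ = 0.288, H_out = 12.100 kJ/mol
  T = 335.8 K: K = (2.559, 0.310), RR gives ψ = 0.195, H_out = 7.625 kJ/mol
  T = 341.1 K: K = (2.677, 0.333), RR gives ψ = 0.242, H_out = 9.896 kJ/mol
  T = 338.5 K: K = (2.619, 0.322), RR gives ψ = 0.219, H_out = 8.792 kJ/mol
  T = 337.1 K: K = (2.588, 0.316), RR gives ψ = 0.207, H_out = 8.189 kJ/mol
Linear interpolation between T = 337.1 (H_out = 8.189) and T = 338.5 (H_out = 8.792) on hF = 8.33 gives T ≈ 337.4 K, at which ψ = 0.21.

T = 337.4 K, V/F = 0.21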